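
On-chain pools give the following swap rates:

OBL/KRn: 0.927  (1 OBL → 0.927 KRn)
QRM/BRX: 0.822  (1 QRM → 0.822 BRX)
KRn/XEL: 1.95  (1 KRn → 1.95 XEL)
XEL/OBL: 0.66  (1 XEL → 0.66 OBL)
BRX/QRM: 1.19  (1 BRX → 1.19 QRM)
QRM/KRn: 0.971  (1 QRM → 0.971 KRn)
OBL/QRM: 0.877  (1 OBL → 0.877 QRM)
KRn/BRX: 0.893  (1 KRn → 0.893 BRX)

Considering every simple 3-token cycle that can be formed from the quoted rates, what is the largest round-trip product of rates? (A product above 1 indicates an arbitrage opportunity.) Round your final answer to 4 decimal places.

1.1930

OBL→KRn→XEL→OBL: 0.927 × 1.95 × 0.66 = 1.19305
BRX→QRM→KRn→BRX: 1.19 × 0.971 × 0.893 = 1.03185
Maximum is OBL→KRn→XEL→OBL at 1.1930; arbitrage exists.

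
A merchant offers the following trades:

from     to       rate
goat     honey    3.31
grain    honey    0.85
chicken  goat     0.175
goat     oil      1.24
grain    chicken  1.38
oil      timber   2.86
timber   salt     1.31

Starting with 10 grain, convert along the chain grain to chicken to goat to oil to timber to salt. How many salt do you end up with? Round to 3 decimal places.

10 grain × 1.38 = 13.8 chicken
13.8 chicken × 0.175 = 2.415 goat
2.415 goat × 1.24 = 2.9946 oil
2.9946 oil × 2.86 = 8.564556 timber
8.564556 timber × 1.31 = 11.21956836 salt

11.220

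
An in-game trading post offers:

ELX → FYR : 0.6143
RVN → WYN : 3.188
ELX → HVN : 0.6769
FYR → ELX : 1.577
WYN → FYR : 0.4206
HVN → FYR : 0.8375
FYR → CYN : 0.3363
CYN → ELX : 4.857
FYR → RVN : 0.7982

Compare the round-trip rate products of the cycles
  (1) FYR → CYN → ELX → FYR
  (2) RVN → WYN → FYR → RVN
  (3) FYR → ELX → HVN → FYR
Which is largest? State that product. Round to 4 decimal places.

(1) 0.3363 × 4.857 × 0.6143 = 1.00340
(2) 3.188 × 0.4206 × 0.7982 = 1.07028
(3) 1.577 × 0.6769 × 0.8375 = 0.89401
Highest is cycle (2) at 1.0703 (>1, arbitrage).

1.0703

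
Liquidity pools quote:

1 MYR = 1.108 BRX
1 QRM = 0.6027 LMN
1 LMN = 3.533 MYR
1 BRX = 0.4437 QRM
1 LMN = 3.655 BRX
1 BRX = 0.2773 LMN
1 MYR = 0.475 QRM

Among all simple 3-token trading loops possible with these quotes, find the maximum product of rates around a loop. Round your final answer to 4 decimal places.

BRX→LMN→MYR→BRX: 0.2773 × 3.533 × 1.108 = 1.08551
QRM→LMN→MYR→QRM: 0.6027 × 3.533 × 0.475 = 1.01144
BRX→QRM→LMN→BRX: 0.4437 × 0.6027 × 3.655 = 0.97741
Maximum is BRX→LMN→MYR→BRX at 1.0855; arbitrage exists.

1.0855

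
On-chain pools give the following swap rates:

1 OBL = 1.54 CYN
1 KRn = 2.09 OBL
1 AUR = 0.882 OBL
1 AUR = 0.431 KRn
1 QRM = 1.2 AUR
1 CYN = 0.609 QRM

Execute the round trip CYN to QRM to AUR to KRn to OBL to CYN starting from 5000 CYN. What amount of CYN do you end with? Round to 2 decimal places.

5000 CYN × 0.609 = 3045 QRM
3045 QRM × 1.2 = 3654 AUR
3654 AUR × 0.431 = 1574.874 KRn
1574.874 KRn × 2.09 = 3291.48666 OBL
3291.48666 OBL × 1.54 = 5068.8894564 CYN

5068.89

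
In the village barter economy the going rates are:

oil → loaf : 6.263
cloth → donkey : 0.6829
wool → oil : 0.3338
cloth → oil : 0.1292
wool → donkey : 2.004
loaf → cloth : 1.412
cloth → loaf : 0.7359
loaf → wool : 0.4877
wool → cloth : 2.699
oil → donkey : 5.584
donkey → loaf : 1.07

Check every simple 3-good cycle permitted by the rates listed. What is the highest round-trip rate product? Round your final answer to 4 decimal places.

cloth→oil→loaf→cloth: 0.1292 × 6.263 × 1.412 = 1.14256
loaf→wool→donkey→loaf: 0.4877 × 2.004 × 1.07 = 1.04577
cloth→donkey→loaf→cloth: 0.6829 × 1.07 × 1.412 = 1.03175
loaf→wool→oil→loaf: 0.4877 × 0.3338 × 6.263 = 1.01958
cloth→loaf→wool→cloth: 0.7359 × 0.4877 × 2.699 = 0.96867
Maximum is cloth→oil→loaf→cloth at 1.1426; arbitrage exists.

1.1426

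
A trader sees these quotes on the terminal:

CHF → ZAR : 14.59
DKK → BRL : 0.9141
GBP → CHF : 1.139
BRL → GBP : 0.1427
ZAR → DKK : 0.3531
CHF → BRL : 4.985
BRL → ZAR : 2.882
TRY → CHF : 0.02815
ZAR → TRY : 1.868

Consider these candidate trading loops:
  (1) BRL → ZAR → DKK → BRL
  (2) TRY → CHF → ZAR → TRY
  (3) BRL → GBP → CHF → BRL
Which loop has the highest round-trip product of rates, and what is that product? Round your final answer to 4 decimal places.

0.9302

(1) 2.882 × 0.3531 × 0.9141 = 0.93022
(2) 0.02815 × 14.59 × 1.868 = 0.76720
(3) 0.1427 × 1.139 × 4.985 = 0.81024
Highest is cycle (1) at 0.9302 (≤1, no arbitrage).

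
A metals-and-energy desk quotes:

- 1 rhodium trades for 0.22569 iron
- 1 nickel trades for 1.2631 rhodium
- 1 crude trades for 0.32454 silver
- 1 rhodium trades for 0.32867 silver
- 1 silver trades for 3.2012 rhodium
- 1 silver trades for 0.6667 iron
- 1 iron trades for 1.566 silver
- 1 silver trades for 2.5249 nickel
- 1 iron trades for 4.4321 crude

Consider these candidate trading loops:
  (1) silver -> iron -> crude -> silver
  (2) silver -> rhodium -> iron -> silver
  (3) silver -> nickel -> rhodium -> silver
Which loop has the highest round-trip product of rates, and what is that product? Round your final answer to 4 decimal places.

1.1314

(1) 0.6667 × 4.4321 × 0.32454 = 0.95898
(2) 3.2012 × 0.22569 × 1.566 = 1.13140
(3) 2.5249 × 1.2631 × 0.32867 = 1.04819
Highest is cycle (2) at 1.1314 (>1, arbitrage).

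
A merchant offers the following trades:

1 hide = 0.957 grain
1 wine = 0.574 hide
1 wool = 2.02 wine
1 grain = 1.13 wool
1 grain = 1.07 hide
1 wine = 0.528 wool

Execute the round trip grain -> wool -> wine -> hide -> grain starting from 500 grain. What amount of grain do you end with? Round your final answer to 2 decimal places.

626.94

500 grain × 1.13 = 565 wool
565 wool × 2.02 = 1141.3 wine
1141.3 wine × 0.574 = 655.1062 hide
655.1062 hide × 0.957 = 626.9366334 grain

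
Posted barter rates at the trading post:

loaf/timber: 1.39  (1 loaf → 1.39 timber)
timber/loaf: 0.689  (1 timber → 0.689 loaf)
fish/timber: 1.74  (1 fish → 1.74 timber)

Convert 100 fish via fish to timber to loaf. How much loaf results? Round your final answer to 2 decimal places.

119.89

100 fish × 1.74 = 174 timber
174 timber × 0.689 = 119.886 loaf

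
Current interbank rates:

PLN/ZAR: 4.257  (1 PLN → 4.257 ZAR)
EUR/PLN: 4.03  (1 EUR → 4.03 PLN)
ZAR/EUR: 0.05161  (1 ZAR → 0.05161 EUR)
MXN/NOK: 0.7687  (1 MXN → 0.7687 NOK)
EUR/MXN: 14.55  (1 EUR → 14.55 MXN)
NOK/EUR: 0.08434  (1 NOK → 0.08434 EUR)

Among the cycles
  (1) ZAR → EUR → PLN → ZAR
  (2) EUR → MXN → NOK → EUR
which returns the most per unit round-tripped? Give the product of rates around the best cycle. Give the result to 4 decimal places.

0.9433

(1) 0.05161 × 4.03 × 4.257 = 0.88541
(2) 14.55 × 0.7687 × 0.08434 = 0.94331
Highest is cycle (2) at 0.9433 (≤1, no arbitrage).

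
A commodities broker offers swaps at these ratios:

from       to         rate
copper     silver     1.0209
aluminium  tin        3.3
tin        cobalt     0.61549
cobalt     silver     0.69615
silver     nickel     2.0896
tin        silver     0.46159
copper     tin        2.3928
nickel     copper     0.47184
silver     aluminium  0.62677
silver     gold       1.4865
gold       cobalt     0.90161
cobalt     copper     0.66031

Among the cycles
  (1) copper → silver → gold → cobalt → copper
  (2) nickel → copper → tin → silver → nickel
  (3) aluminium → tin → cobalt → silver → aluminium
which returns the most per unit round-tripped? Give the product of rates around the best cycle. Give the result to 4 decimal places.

(1) 1.0209 × 1.4865 × 0.90161 × 0.66031 = 0.90347
(2) 0.47184 × 2.3928 × 0.46159 × 2.0896 = 1.08898
(3) 3.3 × 0.61549 × 0.69615 × 0.62677 = 0.88623
Highest is cycle (2) at 1.0890 (>1, arbitrage).

1.0890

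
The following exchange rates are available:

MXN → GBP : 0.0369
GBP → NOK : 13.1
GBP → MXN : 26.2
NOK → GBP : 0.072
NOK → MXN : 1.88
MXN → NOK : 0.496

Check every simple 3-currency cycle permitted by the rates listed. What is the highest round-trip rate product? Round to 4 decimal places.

0.9357

GBP→MXN→NOK→GBP: 26.2 × 0.496 × 0.072 = 0.93565
GBP→NOK→MXN→GBP: 13.1 × 1.88 × 0.0369 = 0.90877
Maximum is GBP→MXN→NOK→GBP at 0.9357; no arbitrage — every cycle loses value.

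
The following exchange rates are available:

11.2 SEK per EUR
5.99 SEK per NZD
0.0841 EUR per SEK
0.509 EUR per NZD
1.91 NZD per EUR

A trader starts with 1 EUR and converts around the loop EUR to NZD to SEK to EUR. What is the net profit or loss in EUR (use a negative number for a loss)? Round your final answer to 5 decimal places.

-0.03782

1 EUR × 1.91 = 1.91 NZD
1.91 NZD × 5.99 = 11.4409 SEK
11.4409 SEK × 0.0841 = 0.96217969 EUR
Net change: 0.96217969 − 1 = -0.03782031 EUR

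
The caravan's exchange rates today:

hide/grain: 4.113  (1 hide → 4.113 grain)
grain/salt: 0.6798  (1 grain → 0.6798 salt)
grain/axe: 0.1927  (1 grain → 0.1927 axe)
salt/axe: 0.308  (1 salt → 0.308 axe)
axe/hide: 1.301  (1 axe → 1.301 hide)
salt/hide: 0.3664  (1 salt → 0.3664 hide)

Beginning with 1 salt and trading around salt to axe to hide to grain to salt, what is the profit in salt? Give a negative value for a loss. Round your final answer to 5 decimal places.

0.12039

1 salt × 0.308 = 0.308 axe
0.308 axe × 1.301 = 0.400708 hide
0.400708 hide × 4.113 = 1.648112004 grain
1.648112004 grain × 0.6798 = 1.1203865403192 salt
Net change: 1.1203865403192 − 1 = 0.1203865403192 salt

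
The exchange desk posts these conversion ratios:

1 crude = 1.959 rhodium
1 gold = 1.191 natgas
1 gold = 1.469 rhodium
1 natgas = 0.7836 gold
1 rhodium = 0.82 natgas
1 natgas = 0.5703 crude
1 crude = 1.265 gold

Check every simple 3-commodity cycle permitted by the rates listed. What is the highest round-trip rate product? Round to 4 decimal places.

natgas→gold→rhodium→natgas: 0.7836 × 1.469 × 0.82 = 0.94391
natgas→crude→rhodium→natgas: 0.5703 × 1.959 × 0.82 = 0.91612
natgas→crude→gold→natgas: 0.5703 × 1.265 × 1.191 = 0.85922
Maximum is natgas→gold→rhodium→natgas at 0.9439; no arbitrage — every cycle loses value.

0.9439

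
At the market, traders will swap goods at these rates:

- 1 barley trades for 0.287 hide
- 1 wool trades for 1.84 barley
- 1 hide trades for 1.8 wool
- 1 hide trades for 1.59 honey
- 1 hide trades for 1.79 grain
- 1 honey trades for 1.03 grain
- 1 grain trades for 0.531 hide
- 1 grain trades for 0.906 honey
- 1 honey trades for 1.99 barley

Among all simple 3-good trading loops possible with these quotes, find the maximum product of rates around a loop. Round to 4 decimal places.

0.9505

barley→hide→wool→barley: 0.287 × 1.8 × 1.84 = 0.95054
barley→hide→honey→barley: 0.287 × 1.59 × 1.99 = 0.90810
hide→honey→grain→hide: 1.59 × 1.03 × 0.531 = 0.86962
Maximum is barley→hide→wool→barley at 0.9505; no arbitrage — every cycle loses value.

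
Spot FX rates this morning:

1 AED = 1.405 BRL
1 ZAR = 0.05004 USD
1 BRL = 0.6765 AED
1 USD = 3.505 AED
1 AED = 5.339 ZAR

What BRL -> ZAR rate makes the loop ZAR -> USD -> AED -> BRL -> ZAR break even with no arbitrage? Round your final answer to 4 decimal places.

4.0581

Known legs of the cycle: 0.05004 × 3.505 × 1.405 = 0.246423231
For no arbitrage the full-cycle product must be 1, so the missing rate is 1 / 0.246423231 ≈ 4.058059.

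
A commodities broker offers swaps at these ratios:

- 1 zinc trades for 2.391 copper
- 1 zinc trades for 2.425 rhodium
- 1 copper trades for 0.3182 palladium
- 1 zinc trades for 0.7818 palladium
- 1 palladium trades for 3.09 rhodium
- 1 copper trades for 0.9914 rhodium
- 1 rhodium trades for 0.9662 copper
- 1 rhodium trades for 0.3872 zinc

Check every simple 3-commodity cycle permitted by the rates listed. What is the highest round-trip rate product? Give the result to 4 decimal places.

palladium→rhodium→copper→palladium: 3.09 × 0.9662 × 0.3182 = 0.95000
zinc→palladium→rhodium→zinc: 0.7818 × 3.09 × 0.3872 = 0.93538
zinc→copper→rhodium→zinc: 2.391 × 0.9914 × 0.3872 = 0.91783
Maximum is palladium→rhodium→copper→palladium at 0.9500; no arbitrage — every cycle loses value.

0.9500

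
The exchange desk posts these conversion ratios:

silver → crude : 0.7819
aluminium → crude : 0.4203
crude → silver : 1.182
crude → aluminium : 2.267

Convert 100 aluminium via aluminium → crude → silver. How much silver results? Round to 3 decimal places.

49.679

100 aluminium × 0.4203 = 42.03 crude
42.03 crude × 1.182 = 49.67946 silver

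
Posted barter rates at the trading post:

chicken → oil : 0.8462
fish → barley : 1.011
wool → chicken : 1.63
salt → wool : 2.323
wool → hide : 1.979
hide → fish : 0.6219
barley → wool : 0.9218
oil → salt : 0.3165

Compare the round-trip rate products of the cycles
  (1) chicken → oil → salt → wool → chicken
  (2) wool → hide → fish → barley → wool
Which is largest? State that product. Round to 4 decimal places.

1.1470

(1) 0.8462 × 0.3165 × 2.323 × 1.63 = 1.01411
(2) 1.979 × 0.6219 × 1.011 × 0.9218 = 1.14698
Highest is cycle (2) at 1.1470 (>1, arbitrage).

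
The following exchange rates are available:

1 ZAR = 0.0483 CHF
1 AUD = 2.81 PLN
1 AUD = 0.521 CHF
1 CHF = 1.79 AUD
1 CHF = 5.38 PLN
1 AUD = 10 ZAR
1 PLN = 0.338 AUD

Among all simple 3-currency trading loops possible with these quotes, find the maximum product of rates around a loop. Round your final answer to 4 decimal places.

AUD→CHF→PLN→AUD: 0.521 × 5.38 × 0.338 = 0.94741
AUD→ZAR→CHF→AUD: 10 × 0.0483 × 1.79 = 0.86457
Maximum is AUD→CHF→PLN→AUD at 0.9474; no arbitrage — every cycle loses value.

0.9474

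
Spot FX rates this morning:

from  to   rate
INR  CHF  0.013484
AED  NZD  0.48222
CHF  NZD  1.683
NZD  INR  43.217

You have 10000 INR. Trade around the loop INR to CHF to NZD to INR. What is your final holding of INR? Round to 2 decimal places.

9807.48

10000 INR × 0.013484 = 134.84 CHF
134.84 CHF × 1.683 = 226.93572 NZD
226.93572 NZD × 43.217 = 9807.48101124 INR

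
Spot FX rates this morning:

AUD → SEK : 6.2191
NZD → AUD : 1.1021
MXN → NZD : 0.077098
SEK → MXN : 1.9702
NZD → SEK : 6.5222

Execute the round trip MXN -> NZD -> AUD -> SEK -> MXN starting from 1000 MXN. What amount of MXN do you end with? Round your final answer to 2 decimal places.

1041.12

1000 MXN × 0.077098 = 77.098 NZD
77.098 NZD × 1.1021 = 84.9697058 AUD
84.9697058 AUD × 6.2191 = 528.43509734078 SEK
528.43509734078 SEK × 1.9702 = 1041.122828780804756 MXN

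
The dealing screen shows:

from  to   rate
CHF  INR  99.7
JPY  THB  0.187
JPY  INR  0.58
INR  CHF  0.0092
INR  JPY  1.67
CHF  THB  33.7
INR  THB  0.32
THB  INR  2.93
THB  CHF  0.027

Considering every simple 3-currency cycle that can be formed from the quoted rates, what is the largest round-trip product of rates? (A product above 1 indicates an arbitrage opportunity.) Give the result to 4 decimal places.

0.9150

INR→JPY→THB→INR: 1.67 × 0.187 × 2.93 = 0.91501
INR→CHF→THB→INR: 0.0092 × 33.7 × 2.93 = 0.90842
INR→THB→CHF→INR: 0.32 × 0.027 × 99.7 = 0.86141
Maximum is INR→JPY→THB→INR at 0.9150; no arbitrage — every cycle loses value.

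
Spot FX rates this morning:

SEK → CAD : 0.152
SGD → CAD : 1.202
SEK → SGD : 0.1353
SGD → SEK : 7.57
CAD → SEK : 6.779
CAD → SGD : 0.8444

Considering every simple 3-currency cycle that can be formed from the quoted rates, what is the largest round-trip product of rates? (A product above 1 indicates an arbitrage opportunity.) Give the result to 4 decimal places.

SEK→SGD→CAD→SEK: 0.1353 × 1.202 × 6.779 = 1.10247
SEK→CAD→SGD→SEK: 0.152 × 0.8444 × 7.57 = 0.97160
Maximum is SEK→SGD→CAD→SEK at 1.1025; arbitrage exists.

1.1025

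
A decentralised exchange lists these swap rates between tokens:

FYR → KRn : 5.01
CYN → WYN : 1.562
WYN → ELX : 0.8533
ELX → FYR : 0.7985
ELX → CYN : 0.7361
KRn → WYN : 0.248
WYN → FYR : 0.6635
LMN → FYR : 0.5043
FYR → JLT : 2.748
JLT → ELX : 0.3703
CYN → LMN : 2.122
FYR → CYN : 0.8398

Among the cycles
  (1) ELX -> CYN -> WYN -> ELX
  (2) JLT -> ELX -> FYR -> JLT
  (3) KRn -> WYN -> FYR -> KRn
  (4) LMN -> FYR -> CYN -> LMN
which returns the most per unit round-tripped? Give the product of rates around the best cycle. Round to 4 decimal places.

(1) 0.7361 × 1.562 × 0.8533 = 0.98111
(2) 0.3703 × 0.7985 × 2.748 = 0.81254
(3) 0.248 × 0.6635 × 5.01 = 0.82439
(4) 0.5043 × 0.8398 × 2.122 = 0.89869
Highest is cycle (1) at 0.9811 (≤1, no arbitrage).

0.9811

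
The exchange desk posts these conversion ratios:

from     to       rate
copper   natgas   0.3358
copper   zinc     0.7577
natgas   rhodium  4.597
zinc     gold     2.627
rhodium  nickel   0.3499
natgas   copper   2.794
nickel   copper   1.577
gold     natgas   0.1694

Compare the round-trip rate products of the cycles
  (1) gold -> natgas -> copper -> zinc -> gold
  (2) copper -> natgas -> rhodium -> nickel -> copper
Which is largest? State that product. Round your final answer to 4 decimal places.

0.9421

(1) 0.1694 × 2.794 × 0.7577 × 2.627 = 0.94210
(2) 0.3358 × 4.597 × 0.3499 × 1.577 = 0.85179
Highest is cycle (1) at 0.9421 (≤1, no arbitrage).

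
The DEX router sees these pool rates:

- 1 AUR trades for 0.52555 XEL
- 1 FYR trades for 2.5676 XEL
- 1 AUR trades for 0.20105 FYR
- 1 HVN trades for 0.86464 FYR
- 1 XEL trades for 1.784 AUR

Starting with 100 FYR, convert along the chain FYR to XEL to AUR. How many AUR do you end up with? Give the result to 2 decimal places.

100 FYR × 2.5676 = 256.76 XEL
256.76 XEL × 1.784 = 458.05984 AUR

458.06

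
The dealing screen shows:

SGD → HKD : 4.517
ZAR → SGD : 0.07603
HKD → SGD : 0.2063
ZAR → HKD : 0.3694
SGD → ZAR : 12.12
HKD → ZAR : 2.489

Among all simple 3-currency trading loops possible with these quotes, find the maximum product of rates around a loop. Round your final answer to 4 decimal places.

SGD→ZAR→HKD→SGD: 12.12 × 0.3694 × 0.2063 = 0.92363
SGD→HKD→ZAR→SGD: 4.517 × 2.489 × 0.07603 = 0.85479
Maximum is SGD→ZAR→HKD→SGD at 0.9236; no arbitrage — every cycle loses value.

0.9236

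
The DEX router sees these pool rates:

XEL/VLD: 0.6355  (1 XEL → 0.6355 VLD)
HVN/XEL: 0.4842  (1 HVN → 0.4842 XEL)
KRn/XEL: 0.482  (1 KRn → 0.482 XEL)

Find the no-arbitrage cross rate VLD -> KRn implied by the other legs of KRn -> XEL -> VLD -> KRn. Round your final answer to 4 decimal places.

Known legs of the cycle: 0.482 × 0.6355 = 0.306311
For no arbitrage the full-cycle product must be 1, so the missing rate is 1 / 0.306311 ≈ 3.264656.

3.2647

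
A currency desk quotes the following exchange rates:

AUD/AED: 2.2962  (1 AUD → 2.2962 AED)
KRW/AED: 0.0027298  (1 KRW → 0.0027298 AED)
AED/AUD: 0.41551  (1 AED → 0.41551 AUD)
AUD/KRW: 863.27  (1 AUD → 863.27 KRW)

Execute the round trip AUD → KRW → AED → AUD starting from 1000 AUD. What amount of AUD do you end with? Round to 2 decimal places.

979.17

1000 AUD × 863.27 = 863270 KRW
863270 KRW × 0.0027298 = 2356.554446 AED
2356.554446 AED × 0.41551 = 979.17193785746 AUD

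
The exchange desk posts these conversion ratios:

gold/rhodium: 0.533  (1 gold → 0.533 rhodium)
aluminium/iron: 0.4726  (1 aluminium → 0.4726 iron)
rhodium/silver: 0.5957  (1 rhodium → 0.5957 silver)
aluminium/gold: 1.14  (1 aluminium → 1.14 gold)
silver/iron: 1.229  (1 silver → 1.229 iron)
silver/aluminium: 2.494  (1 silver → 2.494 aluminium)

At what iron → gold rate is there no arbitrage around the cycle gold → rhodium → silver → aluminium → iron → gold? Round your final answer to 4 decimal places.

Known legs of the cycle: 0.533 × 0.5957 × 2.494 × 0.4726 = 0.37423549418164
For no arbitrage the full-cycle product must be 1, so the missing rate is 1 / 0.37423549418164 ≈ 2.672114.

2.6721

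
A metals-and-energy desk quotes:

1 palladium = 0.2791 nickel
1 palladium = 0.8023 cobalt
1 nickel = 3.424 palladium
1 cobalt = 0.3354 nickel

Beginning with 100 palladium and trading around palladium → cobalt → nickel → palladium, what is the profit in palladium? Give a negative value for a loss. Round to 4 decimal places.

100 palladium × 0.8023 = 80.23 cobalt
80.23 cobalt × 0.3354 = 26.909142 nickel
26.909142 nickel × 3.424 = 92.136902208 palladium
Net change: 92.136902208 − 100 = -7.863097792 palladium

-7.8631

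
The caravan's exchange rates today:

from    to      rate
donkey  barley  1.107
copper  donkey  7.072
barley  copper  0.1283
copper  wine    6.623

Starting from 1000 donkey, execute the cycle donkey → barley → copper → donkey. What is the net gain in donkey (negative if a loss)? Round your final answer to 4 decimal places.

4.4227

1000 donkey × 1.107 = 1107 barley
1107 barley × 0.1283 = 142.0281 copper
142.0281 copper × 7.072 = 1004.4227232 donkey
Net change: 1004.4227232 − 1000 = 4.4227232 donkey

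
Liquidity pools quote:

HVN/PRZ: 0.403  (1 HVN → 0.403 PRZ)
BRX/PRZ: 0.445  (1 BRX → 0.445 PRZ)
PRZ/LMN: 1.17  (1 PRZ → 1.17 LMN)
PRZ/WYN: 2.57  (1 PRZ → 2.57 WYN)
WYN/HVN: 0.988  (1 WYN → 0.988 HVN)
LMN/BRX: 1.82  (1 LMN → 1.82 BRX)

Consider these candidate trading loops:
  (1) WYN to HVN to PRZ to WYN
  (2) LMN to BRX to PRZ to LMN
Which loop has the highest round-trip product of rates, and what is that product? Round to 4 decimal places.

(1) 0.988 × 0.403 × 2.57 = 1.02328
(2) 1.82 × 0.445 × 1.17 = 0.94758
Highest is cycle (1) at 1.0233 (>1, arbitrage).

1.0233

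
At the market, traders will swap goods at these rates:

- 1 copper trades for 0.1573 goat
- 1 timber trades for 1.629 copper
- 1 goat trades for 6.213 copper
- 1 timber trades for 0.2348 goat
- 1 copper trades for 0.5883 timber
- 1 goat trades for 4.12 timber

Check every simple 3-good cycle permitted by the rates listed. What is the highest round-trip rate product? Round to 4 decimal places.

1.0557

copper→goat→timber→copper: 0.1573 × 4.12 × 1.629 = 1.05572
copper→timber→goat→copper: 0.5883 × 0.2348 × 6.213 = 0.85822
Maximum is copper→goat→timber→copper at 1.0557; arbitrage exists.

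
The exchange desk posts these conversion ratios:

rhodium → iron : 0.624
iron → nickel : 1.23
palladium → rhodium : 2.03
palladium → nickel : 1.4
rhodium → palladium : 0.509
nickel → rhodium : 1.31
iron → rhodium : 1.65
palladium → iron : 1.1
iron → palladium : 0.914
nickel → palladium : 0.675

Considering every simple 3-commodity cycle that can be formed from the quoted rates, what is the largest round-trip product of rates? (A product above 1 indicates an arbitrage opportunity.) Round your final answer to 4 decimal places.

1.1578

palladium→rhodium→iron→palladium: 2.03 × 0.624 × 0.914 = 1.15778
rhodium→iron→nickel→rhodium: 0.624 × 1.23 × 1.31 = 1.00545
palladium→nickel→rhodium→palladium: 1.4 × 1.31 × 0.509 = 0.93351
palladium→iron→rhodium→palladium: 1.1 × 1.65 × 0.509 = 0.92384
palladium→iron→nickel→palladium: 1.1 × 1.23 × 0.675 = 0.91328
Maximum is palladium→rhodium→iron→palladium at 1.1578; arbitrage exists.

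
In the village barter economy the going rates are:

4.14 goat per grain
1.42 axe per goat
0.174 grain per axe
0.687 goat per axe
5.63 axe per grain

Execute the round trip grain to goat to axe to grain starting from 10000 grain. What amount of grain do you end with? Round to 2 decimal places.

10229.11

10000 grain × 4.14 = 41400 goat
41400 goat × 1.42 = 58788 axe
58788 axe × 0.174 = 10229.112 grain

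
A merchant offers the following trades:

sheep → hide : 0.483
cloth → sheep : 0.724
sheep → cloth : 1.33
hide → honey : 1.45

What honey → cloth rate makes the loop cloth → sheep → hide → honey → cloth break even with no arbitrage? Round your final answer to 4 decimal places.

1.9722

Known legs of the cycle: 0.724 × 0.483 × 1.45 = 0.5070534
For no arbitrage the full-cycle product must be 1, so the missing rate is 1 / 0.5070534 ≈ 1.972179.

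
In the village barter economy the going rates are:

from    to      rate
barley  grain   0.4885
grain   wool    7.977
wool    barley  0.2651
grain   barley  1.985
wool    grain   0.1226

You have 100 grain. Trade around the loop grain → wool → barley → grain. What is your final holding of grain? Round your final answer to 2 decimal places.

103.30

100 grain × 7.977 = 797.7 wool
797.7 wool × 0.2651 = 211.47027 barley
211.47027 barley × 0.4885 = 103.303226895 grain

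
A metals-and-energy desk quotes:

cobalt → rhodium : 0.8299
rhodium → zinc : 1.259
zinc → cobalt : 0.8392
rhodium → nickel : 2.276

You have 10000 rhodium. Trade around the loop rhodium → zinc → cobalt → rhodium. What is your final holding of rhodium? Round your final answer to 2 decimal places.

10000 rhodium × 1.259 = 12590 zinc
12590 zinc × 0.8392 = 10565.528 cobalt
10565.528 cobalt × 0.8299 = 8768.3316872 rhodium

8768.33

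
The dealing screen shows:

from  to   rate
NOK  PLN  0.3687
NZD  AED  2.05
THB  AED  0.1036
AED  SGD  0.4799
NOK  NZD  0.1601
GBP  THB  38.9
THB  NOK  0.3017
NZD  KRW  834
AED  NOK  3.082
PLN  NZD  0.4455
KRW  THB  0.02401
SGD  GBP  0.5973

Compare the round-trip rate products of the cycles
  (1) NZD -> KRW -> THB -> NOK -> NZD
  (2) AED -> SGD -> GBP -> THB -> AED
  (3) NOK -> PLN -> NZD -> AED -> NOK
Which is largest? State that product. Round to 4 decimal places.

(1) 834 × 0.02401 × 0.3017 × 0.1601 = 0.96722
(2) 0.4799 × 0.5973 × 38.9 × 0.1036 = 1.15519
(3) 0.3687 × 0.4455 × 2.05 × 3.082 = 1.03778
Highest is cycle (2) at 1.1552 (>1, arbitrage).

1.1552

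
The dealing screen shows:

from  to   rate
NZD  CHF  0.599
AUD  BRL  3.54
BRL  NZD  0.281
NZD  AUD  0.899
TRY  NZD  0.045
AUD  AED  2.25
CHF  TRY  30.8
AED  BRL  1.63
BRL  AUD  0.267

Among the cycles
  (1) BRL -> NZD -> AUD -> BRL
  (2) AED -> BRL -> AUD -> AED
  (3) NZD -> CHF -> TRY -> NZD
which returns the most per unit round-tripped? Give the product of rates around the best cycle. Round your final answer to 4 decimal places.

0.9792

(1) 0.281 × 0.899 × 3.54 = 0.89427
(2) 1.63 × 0.267 × 2.25 = 0.97922
(3) 0.599 × 30.8 × 0.045 = 0.83021
Highest is cycle (2) at 0.9792 (≤1, no arbitrage).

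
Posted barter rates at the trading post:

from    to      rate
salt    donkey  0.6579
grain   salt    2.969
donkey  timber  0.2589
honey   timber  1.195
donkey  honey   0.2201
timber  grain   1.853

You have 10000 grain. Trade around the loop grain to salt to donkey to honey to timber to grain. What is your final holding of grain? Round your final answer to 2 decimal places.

10000 grain × 2.969 = 29690 salt
29690 salt × 0.6579 = 19533.051 donkey
19533.051 donkey × 0.2201 = 4299.2245251 honey
4299.2245251 honey × 1.195 = 5137.5733074945 timber
5137.5733074945 timber × 1.853 = 9519.9233387873085 grain

9519.92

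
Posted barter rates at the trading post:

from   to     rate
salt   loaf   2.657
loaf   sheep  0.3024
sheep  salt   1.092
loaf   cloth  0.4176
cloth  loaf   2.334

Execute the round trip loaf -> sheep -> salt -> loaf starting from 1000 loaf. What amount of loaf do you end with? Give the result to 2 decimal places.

877.40

1000 loaf × 0.3024 = 302.4 sheep
302.4 sheep × 1.092 = 330.2208 salt
330.2208 salt × 2.657 = 877.3966656 loaf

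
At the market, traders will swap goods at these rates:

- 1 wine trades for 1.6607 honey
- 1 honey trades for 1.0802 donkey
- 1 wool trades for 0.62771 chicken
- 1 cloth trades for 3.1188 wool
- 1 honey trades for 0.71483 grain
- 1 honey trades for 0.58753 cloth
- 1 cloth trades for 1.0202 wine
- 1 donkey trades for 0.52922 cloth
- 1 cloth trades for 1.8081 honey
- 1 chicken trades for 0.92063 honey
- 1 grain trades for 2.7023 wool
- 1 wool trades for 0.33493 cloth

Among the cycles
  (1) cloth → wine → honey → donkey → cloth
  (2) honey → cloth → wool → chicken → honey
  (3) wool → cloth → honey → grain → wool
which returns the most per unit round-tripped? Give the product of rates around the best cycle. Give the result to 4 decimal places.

1.1698

(1) 1.0202 × 1.6607 × 1.0802 × 0.52922 = 0.96854
(2) 0.58753 × 3.1188 × 0.62771 × 0.92063 = 1.05892
(3) 0.33493 × 1.8081 × 0.71483 × 2.7023 = 1.16980
Highest is cycle (3) at 1.1698 (>1, arbitrage).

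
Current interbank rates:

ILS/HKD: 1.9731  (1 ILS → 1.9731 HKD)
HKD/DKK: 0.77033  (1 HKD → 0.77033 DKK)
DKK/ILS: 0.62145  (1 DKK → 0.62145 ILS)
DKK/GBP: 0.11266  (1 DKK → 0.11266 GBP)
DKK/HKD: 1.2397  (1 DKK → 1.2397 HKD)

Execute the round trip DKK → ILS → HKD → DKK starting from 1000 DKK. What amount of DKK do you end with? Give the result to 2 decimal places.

1000 DKK × 0.62145 = 621.45 ILS
621.45 ILS × 1.9731 = 1226.182995 HKD
1226.182995 HKD × 0.77033 = 944.56554653835 DKK

944.57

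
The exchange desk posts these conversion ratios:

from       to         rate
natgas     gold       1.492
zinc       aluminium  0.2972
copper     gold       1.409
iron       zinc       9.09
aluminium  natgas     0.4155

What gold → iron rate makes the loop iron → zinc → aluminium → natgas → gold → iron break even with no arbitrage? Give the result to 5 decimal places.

Known legs of the cycle: 9.09 × 0.2972 × 0.4155 × 1.492 = 1.674759845448
For no arbitrage the full-cycle product must be 1, so the missing rate is 1 / 1.674759845448 ≈ 0.5971005.

0.59710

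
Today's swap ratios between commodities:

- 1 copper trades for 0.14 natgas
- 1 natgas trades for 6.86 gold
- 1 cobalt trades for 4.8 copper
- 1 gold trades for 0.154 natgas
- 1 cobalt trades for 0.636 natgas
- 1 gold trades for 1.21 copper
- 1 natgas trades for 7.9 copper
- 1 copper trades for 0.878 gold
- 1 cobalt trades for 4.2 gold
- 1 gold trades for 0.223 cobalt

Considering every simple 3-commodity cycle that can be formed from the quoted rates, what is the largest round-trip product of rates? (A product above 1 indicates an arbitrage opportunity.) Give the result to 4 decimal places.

natgas→gold→copper→natgas: 6.86 × 1.21 × 0.14 = 1.16208
natgas→copper→gold→natgas: 7.9 × 0.878 × 0.154 = 1.06817
natgas→gold→cobalt→natgas: 6.86 × 0.223 × 0.636 = 0.97294
cobalt→copper→gold→cobalt: 4.8 × 0.878 × 0.223 = 0.93981
Maximum is natgas→gold→copper→natgas at 1.1621; arbitrage exists.

1.1621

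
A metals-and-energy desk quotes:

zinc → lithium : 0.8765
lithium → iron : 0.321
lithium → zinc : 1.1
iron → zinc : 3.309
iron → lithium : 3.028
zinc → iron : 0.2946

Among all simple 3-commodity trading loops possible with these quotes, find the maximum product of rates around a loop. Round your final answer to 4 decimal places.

0.9813

lithium→zinc→iron→lithium: 1.1 × 0.2946 × 3.028 = 0.98125
lithium→iron→zinc→lithium: 0.321 × 3.309 × 0.8765 = 0.93101
Maximum is lithium→zinc→iron→lithium at 0.9813; no arbitrage — every cycle loses value.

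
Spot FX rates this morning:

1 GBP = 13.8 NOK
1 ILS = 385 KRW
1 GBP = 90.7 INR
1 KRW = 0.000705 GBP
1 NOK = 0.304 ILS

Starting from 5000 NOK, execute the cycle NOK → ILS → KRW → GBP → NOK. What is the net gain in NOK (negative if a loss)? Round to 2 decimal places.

693.41

5000 NOK × 0.304 = 1520 ILS
1520 ILS × 385 = 585200 KRW
585200 KRW × 0.000705 = 412.566 GBP
412.566 GBP × 13.8 = 5693.4108 NOK
Net change: 5693.4108 − 5000 = 693.4108 NOK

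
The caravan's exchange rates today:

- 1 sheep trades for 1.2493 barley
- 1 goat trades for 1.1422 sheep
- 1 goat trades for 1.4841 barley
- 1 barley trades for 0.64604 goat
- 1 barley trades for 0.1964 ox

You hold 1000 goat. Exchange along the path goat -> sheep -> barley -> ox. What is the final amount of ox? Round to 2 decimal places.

280.25

1000 goat × 1.1422 = 1142.2 sheep
1142.2 sheep × 1.2493 = 1426.95046 barley
1426.95046 barley × 0.1964 = 280.253070344 ox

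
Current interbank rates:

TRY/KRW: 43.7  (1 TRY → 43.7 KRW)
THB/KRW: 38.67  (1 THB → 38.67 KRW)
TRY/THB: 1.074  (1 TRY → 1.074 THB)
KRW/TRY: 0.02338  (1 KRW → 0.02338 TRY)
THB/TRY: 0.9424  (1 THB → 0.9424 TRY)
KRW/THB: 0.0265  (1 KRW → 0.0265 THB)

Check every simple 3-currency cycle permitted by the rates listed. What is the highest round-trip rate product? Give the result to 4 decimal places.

TRY→KRW→THB→TRY: 43.7 × 0.0265 × 0.9424 = 1.09135
TRY→THB→KRW→TRY: 1.074 × 38.67 × 0.02338 = 0.97101
Maximum is TRY→KRW→THB→TRY at 1.0913; arbitrage exists.

1.0913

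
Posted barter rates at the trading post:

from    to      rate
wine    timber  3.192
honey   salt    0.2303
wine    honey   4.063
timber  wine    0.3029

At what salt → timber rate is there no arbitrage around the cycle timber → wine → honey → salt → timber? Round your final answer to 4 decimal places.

3.5283

Known legs of the cycle: 0.3029 × 4.063 × 0.2303 = 0.28342622581
For no arbitrage the full-cycle product must be 1, so the missing rate is 1 / 0.28342622581 ≈ 3.528255.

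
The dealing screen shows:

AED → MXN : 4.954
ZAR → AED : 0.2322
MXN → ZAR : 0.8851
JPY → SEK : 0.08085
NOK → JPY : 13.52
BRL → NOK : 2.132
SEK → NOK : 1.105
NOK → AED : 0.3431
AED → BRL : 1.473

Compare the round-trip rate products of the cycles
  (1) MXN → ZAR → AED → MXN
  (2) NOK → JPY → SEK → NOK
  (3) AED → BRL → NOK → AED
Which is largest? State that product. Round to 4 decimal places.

(1) 0.8851 × 0.2322 × 4.954 = 1.01815
(2) 13.52 × 0.08085 × 1.105 = 1.20787
(3) 1.473 × 2.132 × 0.3431 = 1.07748
Highest is cycle (2) at 1.2079 (>1, arbitrage).

1.2079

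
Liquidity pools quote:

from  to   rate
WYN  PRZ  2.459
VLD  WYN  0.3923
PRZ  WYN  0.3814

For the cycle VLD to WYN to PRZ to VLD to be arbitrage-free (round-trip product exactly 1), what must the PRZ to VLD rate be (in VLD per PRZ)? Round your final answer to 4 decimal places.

Known legs of the cycle: 0.3923 × 2.459 = 0.9646657
For no arbitrage the full-cycle product must be 1, so the missing rate is 1 / 0.9646657 ≈ 1.036629.

1.0366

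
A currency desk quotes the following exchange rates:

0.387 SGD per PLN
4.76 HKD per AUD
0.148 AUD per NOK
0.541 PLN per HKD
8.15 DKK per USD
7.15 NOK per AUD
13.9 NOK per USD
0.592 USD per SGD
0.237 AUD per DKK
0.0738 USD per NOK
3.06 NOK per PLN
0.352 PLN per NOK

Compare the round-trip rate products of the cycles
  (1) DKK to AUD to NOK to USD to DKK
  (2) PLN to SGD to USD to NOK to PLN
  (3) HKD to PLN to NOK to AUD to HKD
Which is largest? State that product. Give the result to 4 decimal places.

1.1662

(1) 0.237 × 7.15 × 0.0738 × 8.15 = 1.01922
(2) 0.387 × 0.592 × 13.9 × 0.352 = 1.12096
(3) 0.541 × 3.06 × 0.148 × 4.76 = 1.16624
Highest is cycle (3) at 1.1662 (>1, arbitrage).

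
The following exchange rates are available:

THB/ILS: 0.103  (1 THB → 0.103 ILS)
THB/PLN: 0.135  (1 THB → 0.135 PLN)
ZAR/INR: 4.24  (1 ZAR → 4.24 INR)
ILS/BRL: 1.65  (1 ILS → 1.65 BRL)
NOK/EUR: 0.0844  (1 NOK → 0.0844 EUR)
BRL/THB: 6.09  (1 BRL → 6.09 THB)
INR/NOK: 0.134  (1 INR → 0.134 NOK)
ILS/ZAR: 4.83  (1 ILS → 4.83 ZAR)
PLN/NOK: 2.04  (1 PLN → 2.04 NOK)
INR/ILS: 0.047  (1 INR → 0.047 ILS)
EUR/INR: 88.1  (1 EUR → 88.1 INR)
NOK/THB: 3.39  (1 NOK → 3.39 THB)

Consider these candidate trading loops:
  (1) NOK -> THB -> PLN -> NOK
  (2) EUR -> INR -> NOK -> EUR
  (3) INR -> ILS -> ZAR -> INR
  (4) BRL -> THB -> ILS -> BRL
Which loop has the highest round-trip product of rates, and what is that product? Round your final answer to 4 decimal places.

(1) 3.39 × 0.135 × 2.04 = 0.93361
(2) 88.1 × 0.134 × 0.0844 = 0.99638
(3) 0.047 × 4.83 × 4.24 = 0.96252
(4) 6.09 × 0.103 × 1.65 = 1.03500
Highest is cycle (4) at 1.0350 (>1, arbitrage).

1.0350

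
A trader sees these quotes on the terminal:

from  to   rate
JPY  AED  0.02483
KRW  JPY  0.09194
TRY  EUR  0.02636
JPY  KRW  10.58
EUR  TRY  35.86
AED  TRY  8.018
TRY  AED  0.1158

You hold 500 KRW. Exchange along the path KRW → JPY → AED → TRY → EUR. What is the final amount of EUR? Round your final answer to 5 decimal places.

0.24125

500 KRW × 0.09194 = 45.97 JPY
45.97 JPY × 0.02483 = 1.1414351 AED
1.1414351 AED × 8.018 = 9.1520266318 TRY
9.1520266318 TRY × 0.02636 = 0.241247422014248 EUR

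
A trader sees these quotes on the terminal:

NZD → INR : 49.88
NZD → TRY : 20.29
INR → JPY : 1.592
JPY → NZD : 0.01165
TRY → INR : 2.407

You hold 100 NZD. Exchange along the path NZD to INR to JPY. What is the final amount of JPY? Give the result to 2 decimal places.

7940.90

100 NZD × 49.88 = 4988 INR
4988 INR × 1.592 = 7940.896 JPY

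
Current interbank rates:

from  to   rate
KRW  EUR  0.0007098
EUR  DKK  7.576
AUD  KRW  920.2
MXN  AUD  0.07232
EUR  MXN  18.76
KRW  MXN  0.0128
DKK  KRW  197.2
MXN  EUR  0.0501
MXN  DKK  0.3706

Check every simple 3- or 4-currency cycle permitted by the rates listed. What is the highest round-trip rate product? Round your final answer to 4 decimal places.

DKK→KRW→EUR→DKK: 197.2 × 0.0007098 × 7.576 = 1.06043
DKK→KRW→EUR→MXN→DKK: 197.2 × 0.0007098 × 18.76 × 0.3706 = 0.97315
DKK→KRW→MXN→EUR→DKK: 197.2 × 0.0128 × 0.0501 × 7.576 = 0.95806
DKK→KRW→MXN→DKK: 197.2 × 0.0128 × 0.3706 = 0.93545
EUR→MXN→AUD→KRW→EUR: 18.76 × 0.07232 × 920.2 × 0.0007098 = 0.88615
MXN→AUD→KRW→MXN: 0.07232 × 920.2 × 0.0128 = 0.85183
Maximum is DKK→KRW→EUR→DKK at 1.0604; arbitrage exists.

1.0604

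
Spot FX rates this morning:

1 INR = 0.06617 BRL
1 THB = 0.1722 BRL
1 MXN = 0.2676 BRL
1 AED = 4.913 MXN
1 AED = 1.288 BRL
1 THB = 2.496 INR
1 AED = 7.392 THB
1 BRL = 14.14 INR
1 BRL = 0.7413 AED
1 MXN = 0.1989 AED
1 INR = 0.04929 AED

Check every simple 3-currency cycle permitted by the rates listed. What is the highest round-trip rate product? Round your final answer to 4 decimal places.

MXN→BRL→AED→MXN: 0.2676 × 0.7413 × 4.913 = 0.97460
THB→BRL→AED→THB: 0.1722 × 0.7413 × 7.392 = 0.94360
INR→AED→THB→INR: 0.04929 × 7.392 × 2.496 = 0.90942
INR→AED→BRL→INR: 0.04929 × 1.288 × 14.14 = 0.89769
Maximum is MXN→BRL→AED→MXN at 0.9746; no arbitrage — every cycle loses value.

0.9746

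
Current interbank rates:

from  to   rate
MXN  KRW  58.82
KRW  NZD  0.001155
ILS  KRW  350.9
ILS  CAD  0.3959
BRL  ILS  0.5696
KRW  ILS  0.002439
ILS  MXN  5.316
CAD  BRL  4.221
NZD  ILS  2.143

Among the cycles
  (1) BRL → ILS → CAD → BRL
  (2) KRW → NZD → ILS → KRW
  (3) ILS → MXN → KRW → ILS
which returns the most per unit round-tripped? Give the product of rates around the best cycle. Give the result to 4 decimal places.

(1) 0.5696 × 0.3959 × 4.221 = 0.95186
(2) 0.001155 × 2.143 × 350.9 = 0.86854
(3) 5.316 × 58.82 × 0.002439 = 0.76264
Highest is cycle (1) at 0.9519 (≤1, no arbitrage).

0.9519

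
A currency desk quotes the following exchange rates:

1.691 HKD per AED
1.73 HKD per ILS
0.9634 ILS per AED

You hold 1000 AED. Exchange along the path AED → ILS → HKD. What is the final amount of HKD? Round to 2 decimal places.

1666.68

1000 AED × 0.9634 = 963.4 ILS
963.4 ILS × 1.73 = 1666.682 HKD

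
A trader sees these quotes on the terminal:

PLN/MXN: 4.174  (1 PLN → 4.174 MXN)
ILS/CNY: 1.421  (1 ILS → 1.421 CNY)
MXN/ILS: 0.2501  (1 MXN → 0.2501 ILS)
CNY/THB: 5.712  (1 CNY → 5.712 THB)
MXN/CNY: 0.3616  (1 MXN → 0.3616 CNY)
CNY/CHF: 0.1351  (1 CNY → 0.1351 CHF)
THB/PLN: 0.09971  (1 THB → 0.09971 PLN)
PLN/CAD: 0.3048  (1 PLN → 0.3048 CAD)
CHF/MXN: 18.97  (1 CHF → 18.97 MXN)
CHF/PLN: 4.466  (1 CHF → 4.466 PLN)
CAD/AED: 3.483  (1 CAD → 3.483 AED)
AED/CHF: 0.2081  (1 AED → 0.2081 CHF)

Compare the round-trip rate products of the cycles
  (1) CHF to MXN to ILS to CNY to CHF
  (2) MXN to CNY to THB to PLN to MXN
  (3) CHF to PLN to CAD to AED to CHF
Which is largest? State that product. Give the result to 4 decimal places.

(1) 18.97 × 0.2501 × 1.421 × 0.1351 = 0.91082
(2) 0.3616 × 5.712 × 0.09971 × 4.174 = 0.85962
(3) 4.466 × 0.3048 × 3.483 × 0.2081 = 0.98664
Highest is cycle (3) at 0.9866 (≤1, no arbitrage).

0.9866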